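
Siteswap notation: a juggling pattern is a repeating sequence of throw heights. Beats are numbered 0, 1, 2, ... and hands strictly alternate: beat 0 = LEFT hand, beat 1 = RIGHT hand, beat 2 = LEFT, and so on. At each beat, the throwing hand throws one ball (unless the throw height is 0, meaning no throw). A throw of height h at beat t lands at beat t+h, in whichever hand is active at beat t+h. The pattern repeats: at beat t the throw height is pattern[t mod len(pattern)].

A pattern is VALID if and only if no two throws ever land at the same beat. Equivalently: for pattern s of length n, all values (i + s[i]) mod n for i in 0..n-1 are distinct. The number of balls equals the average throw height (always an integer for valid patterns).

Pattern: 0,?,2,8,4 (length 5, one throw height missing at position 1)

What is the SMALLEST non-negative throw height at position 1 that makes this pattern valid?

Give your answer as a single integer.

i=0: (0 + 0) mod 5 = 0
i=1: s[i]=? (unknown)
i=2: (2 + 2) mod 5 = 4
i=3: (3 + 8) mod 5 = 1
i=4: (4 + 4) mod 5 = 3
Known residues: [0, 1, 3, 4]; need a permutation of 0..4, so missing residue r = 2
Need (1 + s) mod 5 = 2; smallest s = (2 - 1) mod 5 = 1

Answer: 1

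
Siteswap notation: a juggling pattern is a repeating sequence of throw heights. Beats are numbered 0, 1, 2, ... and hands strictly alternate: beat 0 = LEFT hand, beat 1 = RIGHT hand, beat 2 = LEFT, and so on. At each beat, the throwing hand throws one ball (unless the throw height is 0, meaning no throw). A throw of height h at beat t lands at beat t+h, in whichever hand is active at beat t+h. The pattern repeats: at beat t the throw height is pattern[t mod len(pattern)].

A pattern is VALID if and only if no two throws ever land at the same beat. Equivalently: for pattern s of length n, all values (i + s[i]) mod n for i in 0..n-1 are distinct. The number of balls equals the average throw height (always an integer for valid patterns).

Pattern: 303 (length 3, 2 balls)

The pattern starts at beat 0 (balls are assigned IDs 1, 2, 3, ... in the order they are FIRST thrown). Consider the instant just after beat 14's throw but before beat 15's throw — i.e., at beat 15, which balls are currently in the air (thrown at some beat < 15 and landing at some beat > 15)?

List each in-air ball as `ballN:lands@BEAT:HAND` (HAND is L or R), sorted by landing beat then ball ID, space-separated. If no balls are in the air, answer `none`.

Beat 0 (L): throw ball1 h=3 -> lands@3:R; in-air after throw: [b1@3:R]
Beat 2 (L): throw ball2 h=3 -> lands@5:R; in-air after throw: [b1@3:R b2@5:R]
Beat 3 (R): throw ball1 h=3 -> lands@6:L; in-air after throw: [b2@5:R b1@6:L]
Beat 5 (R): throw ball2 h=3 -> lands@8:L; in-air after throw: [b1@6:L b2@8:L]
Beat 6 (L): throw ball1 h=3 -> lands@9:R; in-air after throw: [b2@8:L b1@9:R]
Beat 8 (L): throw ball2 h=3 -> lands@11:R; in-air after throw: [b1@9:R b2@11:R]
Beat 9 (R): throw ball1 h=3 -> lands@12:L; in-air after throw: [b2@11:R b1@12:L]
Beat 11 (R): throw ball2 h=3 -> lands@14:L; in-air after throw: [b1@12:L b2@14:L]
Beat 12 (L): throw ball1 h=3 -> lands@15:R; in-air after throw: [b2@14:L b1@15:R]
Beat 14 (L): throw ball2 h=3 -> lands@17:R; in-air after throw: [b1@15:R b2@17:R]
Beat 15 (R): throw ball1 h=3 -> lands@18:L; in-air after throw: [b2@17:R b1@18:L]

Answer: ball2:lands@17:R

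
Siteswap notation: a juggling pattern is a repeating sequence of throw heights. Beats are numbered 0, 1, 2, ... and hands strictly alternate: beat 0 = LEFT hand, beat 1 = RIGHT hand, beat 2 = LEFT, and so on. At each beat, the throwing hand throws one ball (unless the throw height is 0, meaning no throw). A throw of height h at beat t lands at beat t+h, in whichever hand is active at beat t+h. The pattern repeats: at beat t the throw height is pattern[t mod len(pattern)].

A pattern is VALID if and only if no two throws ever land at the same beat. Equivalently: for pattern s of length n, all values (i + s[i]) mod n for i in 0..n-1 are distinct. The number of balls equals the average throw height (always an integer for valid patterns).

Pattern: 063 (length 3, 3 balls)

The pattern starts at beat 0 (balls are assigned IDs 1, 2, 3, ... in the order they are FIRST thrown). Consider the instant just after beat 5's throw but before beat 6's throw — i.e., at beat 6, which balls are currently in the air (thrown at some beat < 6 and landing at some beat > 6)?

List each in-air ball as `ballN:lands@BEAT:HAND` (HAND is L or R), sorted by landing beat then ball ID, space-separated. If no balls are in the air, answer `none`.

Answer: ball1:lands@7:R ball2:lands@8:L ball3:lands@10:L

Derivation:
Beat 1 (R): throw ball1 h=6 -> lands@7:R; in-air after throw: [b1@7:R]
Beat 2 (L): throw ball2 h=3 -> lands@5:R; in-air after throw: [b2@5:R b1@7:R]
Beat 4 (L): throw ball3 h=6 -> lands@10:L; in-air after throw: [b2@5:R b1@7:R b3@10:L]
Beat 5 (R): throw ball2 h=3 -> lands@8:L; in-air after throw: [b1@7:R b2@8:L b3@10:L]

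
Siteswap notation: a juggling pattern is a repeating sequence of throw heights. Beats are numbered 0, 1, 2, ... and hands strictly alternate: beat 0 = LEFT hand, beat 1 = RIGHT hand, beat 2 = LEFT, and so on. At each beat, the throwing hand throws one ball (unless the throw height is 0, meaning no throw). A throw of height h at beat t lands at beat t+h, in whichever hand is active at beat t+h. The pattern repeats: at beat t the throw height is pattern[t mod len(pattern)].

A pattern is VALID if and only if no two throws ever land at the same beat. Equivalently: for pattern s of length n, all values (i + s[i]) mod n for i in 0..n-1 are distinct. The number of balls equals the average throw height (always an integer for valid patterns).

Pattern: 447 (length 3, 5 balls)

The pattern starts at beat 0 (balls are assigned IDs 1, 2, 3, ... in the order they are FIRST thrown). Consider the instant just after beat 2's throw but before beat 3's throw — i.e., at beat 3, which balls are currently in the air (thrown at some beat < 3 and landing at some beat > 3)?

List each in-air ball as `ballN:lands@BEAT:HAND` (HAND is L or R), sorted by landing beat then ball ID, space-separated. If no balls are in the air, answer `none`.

Answer: ball1:lands@4:L ball2:lands@5:R ball3:lands@9:R

Derivation:
Beat 0 (L): throw ball1 h=4 -> lands@4:L; in-air after throw: [b1@4:L]
Beat 1 (R): throw ball2 h=4 -> lands@5:R; in-air after throw: [b1@4:L b2@5:R]
Beat 2 (L): throw ball3 h=7 -> lands@9:R; in-air after throw: [b1@4:L b2@5:R b3@9:R]
Beat 3 (R): throw ball4 h=4 -> lands@7:R; in-air after throw: [b1@4:L b2@5:R b4@7:R b3@9:R]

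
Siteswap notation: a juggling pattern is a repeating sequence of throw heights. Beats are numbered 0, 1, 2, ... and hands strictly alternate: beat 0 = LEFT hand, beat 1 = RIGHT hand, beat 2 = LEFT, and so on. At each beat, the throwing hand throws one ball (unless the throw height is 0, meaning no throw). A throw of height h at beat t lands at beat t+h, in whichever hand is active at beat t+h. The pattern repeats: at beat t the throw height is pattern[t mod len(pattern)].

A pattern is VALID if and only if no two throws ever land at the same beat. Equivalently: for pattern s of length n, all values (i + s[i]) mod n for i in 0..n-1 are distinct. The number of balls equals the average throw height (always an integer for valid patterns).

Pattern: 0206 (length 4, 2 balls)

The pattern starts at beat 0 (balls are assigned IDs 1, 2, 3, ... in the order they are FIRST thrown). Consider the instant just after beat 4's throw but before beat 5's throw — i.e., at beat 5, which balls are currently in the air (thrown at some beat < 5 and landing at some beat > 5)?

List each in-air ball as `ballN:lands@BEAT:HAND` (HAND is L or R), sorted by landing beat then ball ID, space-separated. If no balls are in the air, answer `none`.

Beat 1 (R): throw ball1 h=2 -> lands@3:R; in-air after throw: [b1@3:R]
Beat 3 (R): throw ball1 h=6 -> lands@9:R; in-air after throw: [b1@9:R]
Beat 5 (R): throw ball2 h=2 -> lands@7:R; in-air after throw: [b2@7:R b1@9:R]

Answer: ball1:lands@9:R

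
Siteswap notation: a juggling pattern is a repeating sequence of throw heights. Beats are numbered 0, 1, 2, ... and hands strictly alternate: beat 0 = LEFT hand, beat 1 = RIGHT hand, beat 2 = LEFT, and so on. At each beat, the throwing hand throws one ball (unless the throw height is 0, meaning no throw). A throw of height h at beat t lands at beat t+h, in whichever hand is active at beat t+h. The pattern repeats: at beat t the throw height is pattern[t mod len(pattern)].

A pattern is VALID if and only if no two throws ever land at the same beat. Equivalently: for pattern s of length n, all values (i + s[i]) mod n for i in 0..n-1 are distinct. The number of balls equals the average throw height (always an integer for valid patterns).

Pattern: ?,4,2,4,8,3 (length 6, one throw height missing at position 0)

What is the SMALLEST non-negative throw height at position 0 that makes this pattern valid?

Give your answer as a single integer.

i=0: s[i]=? (unknown)
i=1: (1 + 4) mod 6 = 5
i=2: (2 + 2) mod 6 = 4
i=3: (3 + 4) mod 6 = 1
i=4: (4 + 8) mod 6 = 0
i=5: (5 + 3) mod 6 = 2
Known residues: [0, 1, 2, 4, 5]; need a permutation of 0..5, so missing residue r = 3
Need (0 + s) mod 6 = 3; smallest s = (3 - 0) mod 6 = 3

Answer: 3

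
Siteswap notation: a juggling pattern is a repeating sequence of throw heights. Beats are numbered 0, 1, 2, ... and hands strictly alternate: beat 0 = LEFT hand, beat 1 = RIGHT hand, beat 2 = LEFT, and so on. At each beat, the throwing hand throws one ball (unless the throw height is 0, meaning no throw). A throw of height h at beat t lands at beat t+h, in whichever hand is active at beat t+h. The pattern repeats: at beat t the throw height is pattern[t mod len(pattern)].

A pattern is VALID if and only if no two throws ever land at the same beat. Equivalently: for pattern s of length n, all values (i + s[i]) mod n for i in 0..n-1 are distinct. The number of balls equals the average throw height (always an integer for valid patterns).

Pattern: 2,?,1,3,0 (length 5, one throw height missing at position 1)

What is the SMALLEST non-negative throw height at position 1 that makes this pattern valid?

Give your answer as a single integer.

Answer: 4

Derivation:
i=0: (0 + 2) mod 5 = 2
i=1: s[i]=? (unknown)
i=2: (2 + 1) mod 5 = 3
i=3: (3 + 3) mod 5 = 1
i=4: (4 + 0) mod 5 = 4
Known residues: [1, 2, 3, 4]; need a permutation of 0..4, so missing residue r = 0
Need (1 + s) mod 5 = 0; smallest s = (0 - 1) mod 5 = 4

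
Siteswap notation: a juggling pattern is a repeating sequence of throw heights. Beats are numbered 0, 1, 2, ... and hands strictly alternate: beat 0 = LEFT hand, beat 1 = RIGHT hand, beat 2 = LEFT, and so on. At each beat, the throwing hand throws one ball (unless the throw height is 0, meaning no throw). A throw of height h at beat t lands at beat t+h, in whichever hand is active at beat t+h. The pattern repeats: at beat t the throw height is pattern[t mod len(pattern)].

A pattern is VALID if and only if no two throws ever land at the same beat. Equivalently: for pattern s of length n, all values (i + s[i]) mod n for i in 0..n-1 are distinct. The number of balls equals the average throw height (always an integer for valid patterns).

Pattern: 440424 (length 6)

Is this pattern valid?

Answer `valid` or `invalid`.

i=0: (i + s[i]) mod n = (0 + 4) mod 6 = 4
i=1: (i + s[i]) mod n = (1 + 4) mod 6 = 5
i=2: (i + s[i]) mod n = (2 + 0) mod 6 = 2
i=3: (i + s[i]) mod n = (3 + 4) mod 6 = 1
i=4: (i + s[i]) mod n = (4 + 2) mod 6 = 0
i=5: (i + s[i]) mod n = (5 + 4) mod 6 = 3
Residues: [4, 5, 2, 1, 0, 3], distinct: True

Answer: valid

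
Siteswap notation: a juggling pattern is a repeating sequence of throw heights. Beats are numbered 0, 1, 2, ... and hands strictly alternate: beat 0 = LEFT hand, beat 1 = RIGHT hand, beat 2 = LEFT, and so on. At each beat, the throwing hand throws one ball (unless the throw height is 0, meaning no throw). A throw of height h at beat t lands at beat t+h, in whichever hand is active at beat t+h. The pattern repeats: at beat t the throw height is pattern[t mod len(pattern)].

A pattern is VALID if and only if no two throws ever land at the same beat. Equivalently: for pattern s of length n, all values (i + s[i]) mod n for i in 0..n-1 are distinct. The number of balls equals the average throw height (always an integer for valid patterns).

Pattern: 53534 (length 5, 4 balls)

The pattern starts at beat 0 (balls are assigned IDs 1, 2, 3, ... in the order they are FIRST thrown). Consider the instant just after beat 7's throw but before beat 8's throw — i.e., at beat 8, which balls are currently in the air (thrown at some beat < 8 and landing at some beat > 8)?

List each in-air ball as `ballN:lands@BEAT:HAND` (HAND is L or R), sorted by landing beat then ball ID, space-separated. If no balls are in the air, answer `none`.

Beat 0 (L): throw ball1 h=5 -> lands@5:R; in-air after throw: [b1@5:R]
Beat 1 (R): throw ball2 h=3 -> lands@4:L; in-air after throw: [b2@4:L b1@5:R]
Beat 2 (L): throw ball3 h=5 -> lands@7:R; in-air after throw: [b2@4:L b1@5:R b3@7:R]
Beat 3 (R): throw ball4 h=3 -> lands@6:L; in-air after throw: [b2@4:L b1@5:R b4@6:L b3@7:R]
Beat 4 (L): throw ball2 h=4 -> lands@8:L; in-air after throw: [b1@5:R b4@6:L b3@7:R b2@8:L]
Beat 5 (R): throw ball1 h=5 -> lands@10:L; in-air after throw: [b4@6:L b3@7:R b2@8:L b1@10:L]
Beat 6 (L): throw ball4 h=3 -> lands@9:R; in-air after throw: [b3@7:R b2@8:L b4@9:R b1@10:L]
Beat 7 (R): throw ball3 h=5 -> lands@12:L; in-air after throw: [b2@8:L b4@9:R b1@10:L b3@12:L]
Beat 8 (L): throw ball2 h=3 -> lands@11:R; in-air after throw: [b4@9:R b1@10:L b2@11:R b3@12:L]

Answer: ball4:lands@9:R ball1:lands@10:L ball3:lands@12:L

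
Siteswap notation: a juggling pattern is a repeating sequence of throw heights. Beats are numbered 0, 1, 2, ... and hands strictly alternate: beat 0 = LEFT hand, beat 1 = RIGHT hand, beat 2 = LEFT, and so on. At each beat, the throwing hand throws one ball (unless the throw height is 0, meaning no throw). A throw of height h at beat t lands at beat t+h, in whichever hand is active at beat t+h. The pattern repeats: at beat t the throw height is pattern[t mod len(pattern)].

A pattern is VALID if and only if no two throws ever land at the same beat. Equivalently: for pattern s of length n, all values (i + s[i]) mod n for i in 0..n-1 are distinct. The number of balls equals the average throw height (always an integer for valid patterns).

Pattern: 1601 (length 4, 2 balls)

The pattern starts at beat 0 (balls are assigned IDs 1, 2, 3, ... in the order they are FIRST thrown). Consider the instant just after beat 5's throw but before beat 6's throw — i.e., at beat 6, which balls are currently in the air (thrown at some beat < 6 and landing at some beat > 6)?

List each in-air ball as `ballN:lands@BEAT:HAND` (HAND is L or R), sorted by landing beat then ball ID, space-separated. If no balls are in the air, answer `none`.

Answer: ball1:lands@7:R ball2:lands@11:R

Derivation:
Beat 0 (L): throw ball1 h=1 -> lands@1:R; in-air after throw: [b1@1:R]
Beat 1 (R): throw ball1 h=6 -> lands@7:R; in-air after throw: [b1@7:R]
Beat 3 (R): throw ball2 h=1 -> lands@4:L; in-air after throw: [b2@4:L b1@7:R]
Beat 4 (L): throw ball2 h=1 -> lands@5:R; in-air after throw: [b2@5:R b1@7:R]
Beat 5 (R): throw ball2 h=6 -> lands@11:R; in-air after throw: [b1@7:R b2@11:R]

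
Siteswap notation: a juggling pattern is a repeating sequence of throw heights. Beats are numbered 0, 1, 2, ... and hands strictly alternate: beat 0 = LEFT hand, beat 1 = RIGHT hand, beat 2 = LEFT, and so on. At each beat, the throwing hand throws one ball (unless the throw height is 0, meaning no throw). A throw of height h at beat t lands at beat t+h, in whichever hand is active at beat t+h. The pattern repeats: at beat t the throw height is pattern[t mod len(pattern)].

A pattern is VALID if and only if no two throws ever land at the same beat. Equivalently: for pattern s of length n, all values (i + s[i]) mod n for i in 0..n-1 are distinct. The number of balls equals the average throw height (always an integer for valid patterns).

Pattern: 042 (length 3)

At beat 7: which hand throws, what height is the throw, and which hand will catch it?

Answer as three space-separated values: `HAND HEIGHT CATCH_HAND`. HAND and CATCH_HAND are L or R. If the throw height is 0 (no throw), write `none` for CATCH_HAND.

Beat 7: 7 mod 2 = 1, so hand = R
Throw height = pattern[7 mod 3] = pattern[1] = 4
Lands at beat 7+4=11, 11 mod 2 = 1, so catch hand = R

Answer: R 4 R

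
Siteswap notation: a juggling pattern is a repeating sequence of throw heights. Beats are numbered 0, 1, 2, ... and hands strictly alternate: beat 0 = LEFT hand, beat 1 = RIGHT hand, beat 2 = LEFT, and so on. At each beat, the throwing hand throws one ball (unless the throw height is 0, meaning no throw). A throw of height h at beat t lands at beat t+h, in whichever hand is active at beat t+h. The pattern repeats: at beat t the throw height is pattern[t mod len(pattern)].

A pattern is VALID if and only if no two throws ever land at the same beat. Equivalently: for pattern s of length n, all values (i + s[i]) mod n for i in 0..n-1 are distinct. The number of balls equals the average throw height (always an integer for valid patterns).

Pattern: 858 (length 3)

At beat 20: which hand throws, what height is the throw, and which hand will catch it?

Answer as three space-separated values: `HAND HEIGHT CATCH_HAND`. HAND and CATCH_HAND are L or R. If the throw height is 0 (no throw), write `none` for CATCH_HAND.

Answer: L 8 L

Derivation:
Beat 20: 20 mod 2 = 0, so hand = L
Throw height = pattern[20 mod 3] = pattern[2] = 8
Lands at beat 20+8=28, 28 mod 2 = 0, so catch hand = L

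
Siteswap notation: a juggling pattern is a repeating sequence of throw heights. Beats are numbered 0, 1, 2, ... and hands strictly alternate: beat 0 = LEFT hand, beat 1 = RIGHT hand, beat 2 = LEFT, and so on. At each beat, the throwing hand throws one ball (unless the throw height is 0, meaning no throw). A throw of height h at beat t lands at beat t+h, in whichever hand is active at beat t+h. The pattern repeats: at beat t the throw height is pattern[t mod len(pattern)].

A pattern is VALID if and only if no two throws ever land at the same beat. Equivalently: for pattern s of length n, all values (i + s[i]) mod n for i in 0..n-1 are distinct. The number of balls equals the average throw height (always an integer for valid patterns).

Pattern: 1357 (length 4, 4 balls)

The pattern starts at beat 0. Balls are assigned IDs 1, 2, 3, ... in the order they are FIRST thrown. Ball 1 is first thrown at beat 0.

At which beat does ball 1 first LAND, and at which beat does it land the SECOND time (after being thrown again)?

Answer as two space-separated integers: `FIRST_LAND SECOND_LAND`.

Beat 0 (L): throw ball1 h=1 -> lands@1:R; in-air after throw: [b1@1:R]
Beat 1 (R): throw ball1 h=3 -> lands@4:L; in-air after throw: [b1@4:L]
Beat 2 (L): throw ball2 h=5 -> lands@7:R; in-air after throw: [b1@4:L b2@7:R]
Beat 3 (R): throw ball3 h=7 -> lands@10:L; in-air after throw: [b1@4:L b2@7:R b3@10:L]
Beat 4 (L): throw ball1 h=1 -> lands@5:R; in-air after throw: [b1@5:R b2@7:R b3@10:L]
Ball 1: thrown@0 h=1 -> first land @1; rethrown@1 h=3 -> second land @4

Answer: 1 4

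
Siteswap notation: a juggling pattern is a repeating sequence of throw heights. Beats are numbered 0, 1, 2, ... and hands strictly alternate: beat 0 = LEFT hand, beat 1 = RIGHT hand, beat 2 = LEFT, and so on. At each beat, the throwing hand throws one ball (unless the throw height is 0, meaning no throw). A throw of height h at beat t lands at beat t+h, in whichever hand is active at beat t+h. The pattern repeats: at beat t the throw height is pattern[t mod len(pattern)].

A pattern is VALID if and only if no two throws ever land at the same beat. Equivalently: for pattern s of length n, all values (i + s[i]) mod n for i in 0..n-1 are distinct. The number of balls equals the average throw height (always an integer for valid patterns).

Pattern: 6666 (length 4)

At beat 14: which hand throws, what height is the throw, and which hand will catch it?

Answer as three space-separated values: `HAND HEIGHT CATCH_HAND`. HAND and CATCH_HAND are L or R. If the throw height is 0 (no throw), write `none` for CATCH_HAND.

Answer: L 6 L

Derivation:
Beat 14: 14 mod 2 = 0, so hand = L
Throw height = pattern[14 mod 4] = pattern[2] = 6
Lands at beat 14+6=20, 20 mod 2 = 0, so catch hand = L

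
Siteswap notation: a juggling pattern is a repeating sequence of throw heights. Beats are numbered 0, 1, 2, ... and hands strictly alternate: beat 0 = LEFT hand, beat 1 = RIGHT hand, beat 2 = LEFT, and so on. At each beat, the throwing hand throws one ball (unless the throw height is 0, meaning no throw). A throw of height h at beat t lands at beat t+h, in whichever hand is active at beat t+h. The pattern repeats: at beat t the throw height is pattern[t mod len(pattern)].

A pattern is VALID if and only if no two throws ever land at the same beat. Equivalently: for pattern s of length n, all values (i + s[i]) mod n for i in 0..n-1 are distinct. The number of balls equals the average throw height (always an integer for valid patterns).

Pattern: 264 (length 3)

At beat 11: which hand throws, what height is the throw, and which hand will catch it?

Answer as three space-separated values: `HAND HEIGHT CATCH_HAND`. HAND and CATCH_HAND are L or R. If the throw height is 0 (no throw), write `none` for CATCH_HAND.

Beat 11: 11 mod 2 = 1, so hand = R
Throw height = pattern[11 mod 3] = pattern[2] = 4
Lands at beat 11+4=15, 15 mod 2 = 1, so catch hand = R

Answer: R 4 R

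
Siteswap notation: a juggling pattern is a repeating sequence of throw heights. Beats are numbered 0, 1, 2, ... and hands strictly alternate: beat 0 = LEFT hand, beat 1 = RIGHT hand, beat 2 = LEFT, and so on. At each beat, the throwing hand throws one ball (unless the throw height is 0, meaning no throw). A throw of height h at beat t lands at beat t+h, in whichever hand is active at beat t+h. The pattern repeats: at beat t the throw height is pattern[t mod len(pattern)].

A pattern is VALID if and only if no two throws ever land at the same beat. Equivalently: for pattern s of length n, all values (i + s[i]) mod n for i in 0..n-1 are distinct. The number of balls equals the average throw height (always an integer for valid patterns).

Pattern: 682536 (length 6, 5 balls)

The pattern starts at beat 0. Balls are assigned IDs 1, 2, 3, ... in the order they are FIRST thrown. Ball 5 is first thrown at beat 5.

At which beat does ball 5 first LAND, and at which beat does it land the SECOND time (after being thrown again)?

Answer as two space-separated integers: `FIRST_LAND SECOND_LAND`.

Answer: 11 17

Derivation:
Beat 0 (L): throw ball1 h=6 -> lands@6:L; in-air after throw: [b1@6:L]
Beat 1 (R): throw ball2 h=8 -> lands@9:R; in-air after throw: [b1@6:L b2@9:R]
Beat 2 (L): throw ball3 h=2 -> lands@4:L; in-air after throw: [b3@4:L b1@6:L b2@9:R]
Beat 3 (R): throw ball4 h=5 -> lands@8:L; in-air after throw: [b3@4:L b1@6:L b4@8:L b2@9:R]
Beat 4 (L): throw ball3 h=3 -> lands@7:R; in-air after throw: [b1@6:L b3@7:R b4@8:L b2@9:R]
Beat 5 (R): throw ball5 h=6 -> lands@11:R; in-air after throw: [b1@6:L b3@7:R b4@8:L b2@9:R b5@11:R]
Beat 6 (L): throw ball1 h=6 -> lands@12:L; in-air after throw: [b3@7:R b4@8:L b2@9:R b5@11:R b1@12:L]
Beat 7 (R): throw ball3 h=8 -> lands@15:R; in-air after throw: [b4@8:L b2@9:R b5@11:R b1@12:L b3@15:R]
Beat 8 (L): throw ball4 h=2 -> lands@10:L; in-air after throw: [b2@9:R b4@10:L b5@11:R b1@12:L b3@15:R]
Beat 9 (R): throw ball2 h=5 -> lands@14:L; in-air after throw: [b4@10:L b5@11:R b1@12:L b2@14:L b3@15:R]
Beat 10 (L): throw ball4 h=3 -> lands@13:R; in-air after throw: [b5@11:R b1@12:L b4@13:R b2@14:L b3@15:R]
Beat 11 (R): throw ball5 h=6 -> lands@17:R; in-air after throw: [b1@12:L b4@13:R b2@14:L b3@15:R b5@17:R]
Beat 12 (L): throw ball1 h=6 -> lands@18:L; in-air after throw: [b4@13:R b2@14:L b3@15:R b5@17:R b1@18:L]
Beat 13 (R): throw ball4 h=8 -> lands@21:R; in-air after throw: [b2@14:L b3@15:R b5@17:R b1@18:L b4@21:R]
Beat 14 (L): throw ball2 h=2 -> lands@16:L; in-air after throw: [b3@15:R b2@16:L b5@17:R b1@18:L b4@21:R]
Ball 5: thrown@5 h=6 -> first land @11; rethrown@11 h=6 -> second land @17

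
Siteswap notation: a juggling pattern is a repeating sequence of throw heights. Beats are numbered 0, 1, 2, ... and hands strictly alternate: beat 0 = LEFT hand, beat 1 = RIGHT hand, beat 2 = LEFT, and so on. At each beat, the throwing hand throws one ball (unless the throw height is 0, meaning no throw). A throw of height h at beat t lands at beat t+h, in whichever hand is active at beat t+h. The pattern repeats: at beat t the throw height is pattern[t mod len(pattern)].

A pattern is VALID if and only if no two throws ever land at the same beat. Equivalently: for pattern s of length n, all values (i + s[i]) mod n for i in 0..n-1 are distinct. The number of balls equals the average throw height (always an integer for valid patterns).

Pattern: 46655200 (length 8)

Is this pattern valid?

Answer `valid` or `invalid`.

i=0: (i + s[i]) mod n = (0 + 4) mod 8 = 4
i=1: (i + s[i]) mod n = (1 + 6) mod 8 = 7
i=2: (i + s[i]) mod n = (2 + 6) mod 8 = 0
i=3: (i + s[i]) mod n = (3 + 5) mod 8 = 0
i=4: (i + s[i]) mod n = (4 + 5) mod 8 = 1
i=5: (i + s[i]) mod n = (5 + 2) mod 8 = 7
i=6: (i + s[i]) mod n = (6 + 0) mod 8 = 6
i=7: (i + s[i]) mod n = (7 + 0) mod 8 = 7
Residues: [4, 7, 0, 0, 1, 7, 6, 7], distinct: False

Answer: invalid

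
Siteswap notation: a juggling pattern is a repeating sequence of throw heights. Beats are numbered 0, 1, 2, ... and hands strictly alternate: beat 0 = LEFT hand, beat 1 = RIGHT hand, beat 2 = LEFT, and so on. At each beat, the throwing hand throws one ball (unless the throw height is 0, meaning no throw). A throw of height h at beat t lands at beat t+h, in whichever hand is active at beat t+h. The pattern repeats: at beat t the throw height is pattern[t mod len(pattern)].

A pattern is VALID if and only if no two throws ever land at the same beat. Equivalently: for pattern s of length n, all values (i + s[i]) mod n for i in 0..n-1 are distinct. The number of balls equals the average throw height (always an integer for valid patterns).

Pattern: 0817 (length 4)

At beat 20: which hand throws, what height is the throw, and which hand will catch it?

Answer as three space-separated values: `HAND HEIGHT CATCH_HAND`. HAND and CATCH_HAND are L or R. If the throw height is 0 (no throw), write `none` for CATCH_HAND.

Beat 20: 20 mod 2 = 0, so hand = L
Throw height = pattern[20 mod 4] = pattern[0] = 0

Answer: L 0 none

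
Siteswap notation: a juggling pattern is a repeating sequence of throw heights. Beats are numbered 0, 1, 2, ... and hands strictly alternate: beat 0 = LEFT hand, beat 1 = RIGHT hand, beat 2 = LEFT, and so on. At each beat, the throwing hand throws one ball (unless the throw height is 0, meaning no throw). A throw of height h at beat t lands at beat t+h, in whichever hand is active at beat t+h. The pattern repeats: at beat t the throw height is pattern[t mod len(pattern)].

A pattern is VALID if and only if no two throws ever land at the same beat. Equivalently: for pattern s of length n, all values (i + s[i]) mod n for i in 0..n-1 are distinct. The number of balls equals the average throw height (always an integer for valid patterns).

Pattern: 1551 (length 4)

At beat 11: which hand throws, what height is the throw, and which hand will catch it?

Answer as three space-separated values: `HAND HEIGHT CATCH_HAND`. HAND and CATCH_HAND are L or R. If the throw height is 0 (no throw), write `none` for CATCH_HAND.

Answer: R 1 L

Derivation:
Beat 11: 11 mod 2 = 1, so hand = R
Throw height = pattern[11 mod 4] = pattern[3] = 1
Lands at beat 11+1=12, 12 mod 2 = 0, so catch hand = L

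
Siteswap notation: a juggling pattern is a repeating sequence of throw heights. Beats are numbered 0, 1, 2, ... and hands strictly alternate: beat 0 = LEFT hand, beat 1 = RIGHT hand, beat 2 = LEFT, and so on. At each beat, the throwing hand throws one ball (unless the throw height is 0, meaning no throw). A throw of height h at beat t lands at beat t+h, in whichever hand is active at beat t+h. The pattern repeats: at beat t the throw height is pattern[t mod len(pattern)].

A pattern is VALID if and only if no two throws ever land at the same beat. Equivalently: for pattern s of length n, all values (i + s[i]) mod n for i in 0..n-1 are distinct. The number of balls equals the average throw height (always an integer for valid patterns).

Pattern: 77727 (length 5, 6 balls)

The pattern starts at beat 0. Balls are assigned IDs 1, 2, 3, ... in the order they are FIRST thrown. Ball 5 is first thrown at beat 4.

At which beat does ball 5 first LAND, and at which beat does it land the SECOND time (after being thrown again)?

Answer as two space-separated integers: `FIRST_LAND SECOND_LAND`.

Beat 0 (L): throw ball1 h=7 -> lands@7:R; in-air after throw: [b1@7:R]
Beat 1 (R): throw ball2 h=7 -> lands@8:L; in-air after throw: [b1@7:R b2@8:L]
Beat 2 (L): throw ball3 h=7 -> lands@9:R; in-air after throw: [b1@7:R b2@8:L b3@9:R]
Beat 3 (R): throw ball4 h=2 -> lands@5:R; in-air after throw: [b4@5:R b1@7:R b2@8:L b3@9:R]
Beat 4 (L): throw ball5 h=7 -> lands@11:R; in-air after throw: [b4@5:R b1@7:R b2@8:L b3@9:R b5@11:R]
Beat 5 (R): throw ball4 h=7 -> lands@12:L; in-air after throw: [b1@7:R b2@8:L b3@9:R b5@11:R b4@12:L]
Beat 6 (L): throw ball6 h=7 -> lands@13:R; in-air after throw: [b1@7:R b2@8:L b3@9:R b5@11:R b4@12:L b6@13:R]
Beat 7 (R): throw ball1 h=7 -> lands@14:L; in-air after throw: [b2@8:L b3@9:R b5@11:R b4@12:L b6@13:R b1@14:L]
Beat 8 (L): throw ball2 h=2 -> lands@10:L; in-air after throw: [b3@9:R b2@10:L b5@11:R b4@12:L b6@13:R b1@14:L]
Beat 9 (R): throw ball3 h=7 -> lands@16:L; in-air after throw: [b2@10:L b5@11:R b4@12:L b6@13:R b1@14:L b3@16:L]
Beat 10 (L): throw ball2 h=7 -> lands@17:R; in-air after throw: [b5@11:R b4@12:L b6@13:R b1@14:L b3@16:L b2@17:R]
Beat 11 (R): throw ball5 h=7 -> lands@18:L; in-air after throw: [b4@12:L b6@13:R b1@14:L b3@16:L b2@17:R b5@18:L]
Beat 12 (L): throw ball4 h=7 -> lands@19:R; in-air after throw: [b6@13:R b1@14:L b3@16:L b2@17:R b5@18:L b4@19:R]
Beat 13 (R): throw ball6 h=2 -> lands@15:R; in-air after throw: [b1@14:L b6@15:R b3@16:L b2@17:R b5@18:L b4@19:R]
Beat 14 (L): throw ball1 h=7 -> lands@21:R; in-air after throw: [b6@15:R b3@16:L b2@17:R b5@18:L b4@19:R b1@21:R]
Beat 15 (R): throw ball6 h=7 -> lands@22:L; in-air after throw: [b3@16:L b2@17:R b5@18:L b4@19:R b1@21:R b6@22:L]
Beat 16 (L): throw ball3 h=7 -> lands@23:R; in-air after throw: [b2@17:R b5@18:L b4@19:R b1@21:R b6@22:L b3@23:R]
Beat 17 (R): throw ball2 h=7 -> lands@24:L; in-air after throw: [b5@18:L b4@19:R b1@21:R b6@22:L b3@23:R b2@24:L]
Beat 18 (L): throw ball5 h=2 -> lands@20:L; in-air after throw: [b4@19:R b5@20:L b1@21:R b6@22:L b3@23:R b2@24:L]
Ball 5: thrown@4 h=7 -> first land @11; rethrown@11 h=7 -> second land @18

Answer: 11 18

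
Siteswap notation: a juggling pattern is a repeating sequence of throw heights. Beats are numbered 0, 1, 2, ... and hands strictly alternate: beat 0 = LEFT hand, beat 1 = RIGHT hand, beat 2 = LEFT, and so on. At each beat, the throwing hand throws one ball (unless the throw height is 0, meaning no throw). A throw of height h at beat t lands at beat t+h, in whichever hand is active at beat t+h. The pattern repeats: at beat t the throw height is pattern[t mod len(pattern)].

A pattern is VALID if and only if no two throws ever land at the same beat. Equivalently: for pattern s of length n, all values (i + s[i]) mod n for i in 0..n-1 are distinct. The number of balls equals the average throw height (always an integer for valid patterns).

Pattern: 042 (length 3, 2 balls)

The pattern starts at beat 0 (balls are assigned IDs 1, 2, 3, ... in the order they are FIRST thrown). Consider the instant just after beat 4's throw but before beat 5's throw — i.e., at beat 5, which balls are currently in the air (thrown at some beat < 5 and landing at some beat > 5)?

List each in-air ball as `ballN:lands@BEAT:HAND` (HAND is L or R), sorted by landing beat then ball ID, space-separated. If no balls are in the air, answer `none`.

Answer: ball2:lands@8:L

Derivation:
Beat 1 (R): throw ball1 h=4 -> lands@5:R; in-air after throw: [b1@5:R]
Beat 2 (L): throw ball2 h=2 -> lands@4:L; in-air after throw: [b2@4:L b1@5:R]
Beat 4 (L): throw ball2 h=4 -> lands@8:L; in-air after throw: [b1@5:R b2@8:L]
Beat 5 (R): throw ball1 h=2 -> lands@7:R; in-air after throw: [b1@7:R b2@8:L]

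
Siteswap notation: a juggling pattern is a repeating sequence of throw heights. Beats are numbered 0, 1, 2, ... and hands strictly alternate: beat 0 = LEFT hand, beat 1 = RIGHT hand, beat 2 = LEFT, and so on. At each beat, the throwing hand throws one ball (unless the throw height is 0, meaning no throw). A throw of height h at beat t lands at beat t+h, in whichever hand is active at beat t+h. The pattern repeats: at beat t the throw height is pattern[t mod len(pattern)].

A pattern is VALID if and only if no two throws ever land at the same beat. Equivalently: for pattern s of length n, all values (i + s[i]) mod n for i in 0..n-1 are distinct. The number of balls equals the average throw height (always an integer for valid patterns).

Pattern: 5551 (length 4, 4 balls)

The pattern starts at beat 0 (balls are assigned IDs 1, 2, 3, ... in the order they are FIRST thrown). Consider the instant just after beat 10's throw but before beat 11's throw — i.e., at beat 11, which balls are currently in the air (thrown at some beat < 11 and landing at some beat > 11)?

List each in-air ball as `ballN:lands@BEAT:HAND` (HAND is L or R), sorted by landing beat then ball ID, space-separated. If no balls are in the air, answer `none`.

Answer: ball3:lands@13:R ball4:lands@14:L ball1:lands@15:R

Derivation:
Beat 0 (L): throw ball1 h=5 -> lands@5:R; in-air after throw: [b1@5:R]
Beat 1 (R): throw ball2 h=5 -> lands@6:L; in-air after throw: [b1@5:R b2@6:L]
Beat 2 (L): throw ball3 h=5 -> lands@7:R; in-air after throw: [b1@5:R b2@6:L b3@7:R]
Beat 3 (R): throw ball4 h=1 -> lands@4:L; in-air after throw: [b4@4:L b1@5:R b2@6:L b3@7:R]
Beat 4 (L): throw ball4 h=5 -> lands@9:R; in-air after throw: [b1@5:R b2@6:L b3@7:R b4@9:R]
Beat 5 (R): throw ball1 h=5 -> lands@10:L; in-air after throw: [b2@6:L b3@7:R b4@9:R b1@10:L]
Beat 6 (L): throw ball2 h=5 -> lands@11:R; in-air after throw: [b3@7:R b4@9:R b1@10:L b2@11:R]
Beat 7 (R): throw ball3 h=1 -> lands@8:L; in-air after throw: [b3@8:L b4@9:R b1@10:L b2@11:R]
Beat 8 (L): throw ball3 h=5 -> lands@13:R; in-air after throw: [b4@9:R b1@10:L b2@11:R b3@13:R]
Beat 9 (R): throw ball4 h=5 -> lands@14:L; in-air after throw: [b1@10:L b2@11:R b3@13:R b4@14:L]
Beat 10 (L): throw ball1 h=5 -> lands@15:R; in-air after throw: [b2@11:R b3@13:R b4@14:L b1@15:R]
Beat 11 (R): throw ball2 h=1 -> lands@12:L; in-air after throw: [b2@12:L b3@13:R b4@14:L b1@15:R]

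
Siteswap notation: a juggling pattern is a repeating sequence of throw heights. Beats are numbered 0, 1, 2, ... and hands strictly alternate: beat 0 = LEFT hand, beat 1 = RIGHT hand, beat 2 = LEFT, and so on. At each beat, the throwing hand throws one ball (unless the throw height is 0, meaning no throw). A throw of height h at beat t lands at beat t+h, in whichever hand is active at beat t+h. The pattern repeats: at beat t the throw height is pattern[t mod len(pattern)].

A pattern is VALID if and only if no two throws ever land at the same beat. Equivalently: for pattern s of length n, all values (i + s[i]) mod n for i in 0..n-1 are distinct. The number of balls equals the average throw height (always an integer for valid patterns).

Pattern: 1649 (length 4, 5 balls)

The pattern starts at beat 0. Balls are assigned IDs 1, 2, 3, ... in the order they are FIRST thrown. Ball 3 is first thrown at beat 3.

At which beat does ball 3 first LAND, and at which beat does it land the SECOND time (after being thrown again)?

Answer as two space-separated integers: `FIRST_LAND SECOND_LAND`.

Answer: 12 13

Derivation:
Beat 0 (L): throw ball1 h=1 -> lands@1:R; in-air after throw: [b1@1:R]
Beat 1 (R): throw ball1 h=6 -> lands@7:R; in-air after throw: [b1@7:R]
Beat 2 (L): throw ball2 h=4 -> lands@6:L; in-air after throw: [b2@6:L b1@7:R]
Beat 3 (R): throw ball3 h=9 -> lands@12:L; in-air after throw: [b2@6:L b1@7:R b3@12:L]
Beat 4 (L): throw ball4 h=1 -> lands@5:R; in-air after throw: [b4@5:R b2@6:L b1@7:R b3@12:L]
Beat 5 (R): throw ball4 h=6 -> lands@11:R; in-air after throw: [b2@6:L b1@7:R b4@11:R b3@12:L]
Beat 6 (L): throw ball2 h=4 -> lands@10:L; in-air after throw: [b1@7:R b2@10:L b4@11:R b3@12:L]
Beat 7 (R): throw ball1 h=9 -> lands@16:L; in-air after throw: [b2@10:L b4@11:R b3@12:L b1@16:L]
Beat 8 (L): throw ball5 h=1 -> lands@9:R; in-air after throw: [b5@9:R b2@10:L b4@11:R b3@12:L b1@16:L]
Beat 9 (R): throw ball5 h=6 -> lands@15:R; in-air after throw: [b2@10:L b4@11:R b3@12:L b5@15:R b1@16:L]
Beat 10 (L): throw ball2 h=4 -> lands@14:L; in-air after throw: [b4@11:R b3@12:L b2@14:L b5@15:R b1@16:L]
Beat 11 (R): throw ball4 h=9 -> lands@20:L; in-air after throw: [b3@12:L b2@14:L b5@15:R b1@16:L b4@20:L]
Beat 12 (L): throw ball3 h=1 -> lands@13:R; in-air after throw: [b3@13:R b2@14:L b5@15:R b1@16:L b4@20:L]
Beat 13 (R): throw ball3 h=6 -> lands@19:R; in-air after throw: [b2@14:L b5@15:R b1@16:L b3@19:R b4@20:L]
Ball 3: thrown@3 h=9 -> first land @12; rethrown@12 h=1 -> second land @13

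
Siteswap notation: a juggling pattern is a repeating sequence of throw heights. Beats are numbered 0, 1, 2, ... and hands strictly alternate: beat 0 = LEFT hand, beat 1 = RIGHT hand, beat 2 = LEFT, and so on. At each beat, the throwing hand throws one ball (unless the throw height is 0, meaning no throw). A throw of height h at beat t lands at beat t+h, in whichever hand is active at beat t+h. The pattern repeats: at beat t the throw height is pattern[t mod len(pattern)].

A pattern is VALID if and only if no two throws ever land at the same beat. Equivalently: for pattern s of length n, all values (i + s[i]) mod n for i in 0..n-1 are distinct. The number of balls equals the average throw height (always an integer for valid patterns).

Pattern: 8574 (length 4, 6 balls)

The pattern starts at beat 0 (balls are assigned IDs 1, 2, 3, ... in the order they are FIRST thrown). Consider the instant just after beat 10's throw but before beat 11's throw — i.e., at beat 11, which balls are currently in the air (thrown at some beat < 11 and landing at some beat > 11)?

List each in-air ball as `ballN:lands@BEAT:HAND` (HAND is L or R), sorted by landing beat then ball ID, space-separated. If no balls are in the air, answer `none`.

Answer: ball5:lands@12:L ball2:lands@13:R ball3:lands@14:L ball1:lands@16:L ball6:lands@17:R

Derivation:
Beat 0 (L): throw ball1 h=8 -> lands@8:L; in-air after throw: [b1@8:L]
Beat 1 (R): throw ball2 h=5 -> lands@6:L; in-air after throw: [b2@6:L b1@8:L]
Beat 2 (L): throw ball3 h=7 -> lands@9:R; in-air after throw: [b2@6:L b1@8:L b3@9:R]
Beat 3 (R): throw ball4 h=4 -> lands@7:R; in-air after throw: [b2@6:L b4@7:R b1@8:L b3@9:R]
Beat 4 (L): throw ball5 h=8 -> lands@12:L; in-air after throw: [b2@6:L b4@7:R b1@8:L b3@9:R b5@12:L]
Beat 5 (R): throw ball6 h=5 -> lands@10:L; in-air after throw: [b2@6:L b4@7:R b1@8:L b3@9:R b6@10:L b5@12:L]
Beat 6 (L): throw ball2 h=7 -> lands@13:R; in-air after throw: [b4@7:R b1@8:L b3@9:R b6@10:L b5@12:L b2@13:R]
Beat 7 (R): throw ball4 h=4 -> lands@11:R; in-air after throw: [b1@8:L b3@9:R b6@10:L b4@11:R b5@12:L b2@13:R]
Beat 8 (L): throw ball1 h=8 -> lands@16:L; in-air after throw: [b3@9:R b6@10:L b4@11:R b5@12:L b2@13:R b1@16:L]
Beat 9 (R): throw ball3 h=5 -> lands@14:L; in-air after throw: [b6@10:L b4@11:R b5@12:L b2@13:R b3@14:L b1@16:L]
Beat 10 (L): throw ball6 h=7 -> lands@17:R; in-air after throw: [b4@11:R b5@12:L b2@13:R b3@14:L b1@16:L b6@17:R]
Beat 11 (R): throw ball4 h=4 -> lands@15:R; in-air after throw: [b5@12:L b2@13:R b3@14:L b4@15:R b1@16:L b6@17:R]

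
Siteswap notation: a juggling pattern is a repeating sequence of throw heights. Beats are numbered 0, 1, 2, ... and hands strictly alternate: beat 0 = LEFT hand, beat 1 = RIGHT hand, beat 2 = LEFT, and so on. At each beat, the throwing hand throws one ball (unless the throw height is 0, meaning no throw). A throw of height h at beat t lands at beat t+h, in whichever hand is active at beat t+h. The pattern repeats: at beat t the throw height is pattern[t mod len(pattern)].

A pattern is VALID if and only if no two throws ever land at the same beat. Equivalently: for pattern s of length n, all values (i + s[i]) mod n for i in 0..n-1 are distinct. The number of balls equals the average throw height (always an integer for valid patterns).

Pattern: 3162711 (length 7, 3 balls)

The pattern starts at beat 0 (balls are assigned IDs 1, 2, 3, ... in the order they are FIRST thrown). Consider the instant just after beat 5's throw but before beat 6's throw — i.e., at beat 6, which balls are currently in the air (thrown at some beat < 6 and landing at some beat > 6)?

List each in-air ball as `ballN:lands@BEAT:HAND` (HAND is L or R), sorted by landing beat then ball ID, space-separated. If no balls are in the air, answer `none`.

Answer: ball2:lands@8:L ball3:lands@11:R

Derivation:
Beat 0 (L): throw ball1 h=3 -> lands@3:R; in-air after throw: [b1@3:R]
Beat 1 (R): throw ball2 h=1 -> lands@2:L; in-air after throw: [b2@2:L b1@3:R]
Beat 2 (L): throw ball2 h=6 -> lands@8:L; in-air after throw: [b1@3:R b2@8:L]
Beat 3 (R): throw ball1 h=2 -> lands@5:R; in-air after throw: [b1@5:R b2@8:L]
Beat 4 (L): throw ball3 h=7 -> lands@11:R; in-air after throw: [b1@5:R b2@8:L b3@11:R]
Beat 5 (R): throw ball1 h=1 -> lands@6:L; in-air after throw: [b1@6:L b2@8:L b3@11:R]
Beat 6 (L): throw ball1 h=1 -> lands@7:R; in-air after throw: [b1@7:R b2@8:L b3@11:R]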